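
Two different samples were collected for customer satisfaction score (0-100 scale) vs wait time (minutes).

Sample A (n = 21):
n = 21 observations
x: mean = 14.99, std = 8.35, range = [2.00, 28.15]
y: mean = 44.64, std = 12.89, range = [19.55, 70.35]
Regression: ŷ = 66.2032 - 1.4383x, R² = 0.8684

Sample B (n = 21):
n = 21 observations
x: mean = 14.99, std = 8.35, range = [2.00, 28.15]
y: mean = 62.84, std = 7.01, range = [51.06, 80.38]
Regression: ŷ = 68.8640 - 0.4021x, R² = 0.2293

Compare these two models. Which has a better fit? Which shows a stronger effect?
Model A has the better fit (R² = 0.8684 vs 0.2293). Model A shows the stronger effect (|β₁| = 1.4383 vs 0.4021).

Model Comparison:

Goodness of fit (R²):
- Model A: R² = 0.8684 → 86.84% of variance in satisfaction score explained
- Model B: R² = 0.2293 → 22.93% of variance in satisfaction score explained
- 0.8684 > 0.2293 → Model A has the better fit

Strength of effect — compare |β₁|:
- Model A: β₁ = -1.4383 → predicted satisfaction score falls 1.4383 points per additional minute of wait time
- Model B: β₁ = -0.4021 → predicted satisfaction score falls 0.4021 points per additional minute of wait time
- |-1.4383| > |-0.4021| → Model A shows the stronger marginal effect

Notes:
- A steeper slope doesn't make a better model if the scatter around the line is large.
- The two samples could reflect different populations, time periods, or measurement quality.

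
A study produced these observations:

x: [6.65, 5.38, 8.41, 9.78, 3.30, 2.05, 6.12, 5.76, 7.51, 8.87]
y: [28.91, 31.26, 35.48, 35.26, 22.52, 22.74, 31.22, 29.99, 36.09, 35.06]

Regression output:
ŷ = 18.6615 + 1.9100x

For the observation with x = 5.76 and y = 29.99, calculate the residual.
Residual = 0.3269

The residual is the difference between the actual value and the predicted value:

Residual = y - ŷ

Step 1: Calculate predicted value
ŷ = 18.6615 + 1.9100 × 5.76
ŷ = 29.6631

Step 2: Calculate residual
Residual = 29.99 - 29.6631
Residual = 0.3269

Sign check: y > ŷ, so the point is above the line and the fit underestimates here.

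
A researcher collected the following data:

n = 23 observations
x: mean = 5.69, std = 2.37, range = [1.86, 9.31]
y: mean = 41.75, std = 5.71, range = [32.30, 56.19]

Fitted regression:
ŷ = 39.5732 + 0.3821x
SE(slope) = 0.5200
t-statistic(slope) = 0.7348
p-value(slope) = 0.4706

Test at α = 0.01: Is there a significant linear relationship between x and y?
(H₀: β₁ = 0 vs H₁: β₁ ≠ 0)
p-value = 0.4706 ≥ α = 0.01, so we fail to reject H₀. The relationship is not significant.

Hypothesis test for the slope coefficient:

H₀: β₁ = 0 (no linear relationship)
H₁: β₁ ≠ 0 (linear relationship exists)

Test statistic: t = β̂₁ / SE(β̂₁) = 0.3821 / 0.5200 = 0.7348

With df = 21, the two-sided p-value for |t| = 0.7348 is 0.4706.

Decision rule: reject H₀ if p-value < α.
p-value = 0.4706 ≥ α = 0.01 → fail to reject H₀.

There is not sufficient evidence at the 1% significance level to conclude that a linear relationship exists between x and y.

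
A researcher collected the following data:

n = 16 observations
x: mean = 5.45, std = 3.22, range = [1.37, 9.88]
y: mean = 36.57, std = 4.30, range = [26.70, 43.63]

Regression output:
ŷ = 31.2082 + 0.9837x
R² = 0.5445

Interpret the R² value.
The model explains 54.45% of the variance in y (R² = 0.5445), leaving 45.55% unexplained; the fit is moderate.

R² = 1 − SS_res/SS_tot compares the residual scatter to the total scatter of y about its mean.

Here R² = 0.5445:
- Explained: 54.45% of the variation in y
- Unexplained (residual): 100% − 54.45% = 45.55%
- Rule of thumb (below 0.3 weak; 0.3 to below 0.7 moderate; 0.7 and above strong) → moderate

Note: R² never decreases when predictors are added, so it should not be used alone to compare models of different size.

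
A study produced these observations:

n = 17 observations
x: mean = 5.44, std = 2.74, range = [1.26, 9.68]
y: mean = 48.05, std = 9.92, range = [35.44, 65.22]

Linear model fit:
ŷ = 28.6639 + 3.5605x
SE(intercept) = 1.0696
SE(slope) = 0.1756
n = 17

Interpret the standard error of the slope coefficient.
SE(slope) = 0.1756 measures the uncertainty in the estimated slope. The coefficient is estimated precisely (SE/|β̂₁| = 4.9%).

What SE measures:
- The standard error quantifies the sampling variability of the coefficient estimate
- It is the estimated standard deviation of β̂₁ across hypothetical repeated samples of the same size
- Smaller SE → more precise estimate

Relative precision:
- SE / |β̂₁| = 0.1756 / 3.5605 = 4.9%
- Rule of thumb (under 20%: precise; 20% to under 50%: moderately precise; 50% or more: imprecise) → precise

Link to interval estimation: a confidence interval for β₁ is β̂₁ ± t* × 0.1756, so SE sets the half-width per unit of t*.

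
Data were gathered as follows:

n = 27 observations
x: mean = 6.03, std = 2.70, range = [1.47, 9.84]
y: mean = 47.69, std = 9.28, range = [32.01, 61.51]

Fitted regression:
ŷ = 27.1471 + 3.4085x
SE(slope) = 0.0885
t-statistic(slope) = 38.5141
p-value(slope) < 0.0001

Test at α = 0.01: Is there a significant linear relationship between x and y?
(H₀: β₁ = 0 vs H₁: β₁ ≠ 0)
Since p-value < 0.0001 < α = 0.01, reject H₀ — the slope is significantly different from 0.

Hypothesis test for the slope coefficient:

H₀: β₁ = 0 (no linear relationship)
H₁: β₁ ≠ 0 (linear relationship exists)

Test statistic: t = β̂₁ / SE(β̂₁) = 3.4085 / 0.0885 = 38.5141

With df = 25, the two-sided p-value for |t| = 38.5141 is <0.0001.

Decision rule: reject H₀ if p-value < α.
p-value < 0.0001 < α = 0.01 → reject H₀.

There is sufficient evidence at the 1% significance level to conclude that a linear relationship exists between x and y.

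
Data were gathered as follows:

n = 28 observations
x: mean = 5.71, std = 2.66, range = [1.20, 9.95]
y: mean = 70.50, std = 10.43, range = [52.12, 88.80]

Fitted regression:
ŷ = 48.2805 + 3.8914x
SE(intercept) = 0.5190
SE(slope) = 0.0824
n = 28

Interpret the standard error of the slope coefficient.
The slope 3.8914 is pinned down to within about ±0.0824 (one SE) by these data — relative uncertainty 2.1%, i.e. precise.

SE(β̂₁) = s / √Sxx, where s is the residual standard deviation and Sxx = Σ(x − x̄)². It is the yardstick for how far β̂₁ = 3.8914 could plausibly be from the true slope.

Relative precision:
- SE / |β̂₁| = 0.0824 / 3.8914 = 2.1%
- Rule of thumb (under 20%: precise; 20% to under 50%: moderately precise; 50% or more: imprecise) → precise

Rough 95% range (±2 SE): 3.8914 ± 0.1648 → (3.7266, 4.0562).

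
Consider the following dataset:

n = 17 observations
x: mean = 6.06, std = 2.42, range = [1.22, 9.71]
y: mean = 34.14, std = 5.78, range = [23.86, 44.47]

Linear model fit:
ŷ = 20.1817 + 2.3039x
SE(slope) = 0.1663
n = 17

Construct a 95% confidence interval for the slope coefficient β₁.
The 95% CI for β₁ is (1.9494, 2.6584)

Confidence interval for the slope:

The 95% CI for β₁ is: β̂₁ ± t*(α/2, n-2) × SE(β̂₁)

Step 1: Find critical t-value
- Confidence level = 0.95
- Degrees of freedom = n - 2 = 17 - 2 = 15
- t*(α/2, 15) = 2.1314

Step 2: Calculate margin of error
Margin = 2.1314 × 0.1663 = 0.3545

Step 3: Construct interval
CI = 2.3039 ± 0.3545
CI = (1.9494, 2.6584)

Interpretation: We are 95% confident that the true slope β₁ lies between 1.9494 and 2.6584.
The interval does not include 0, suggesting a significant linear relationship.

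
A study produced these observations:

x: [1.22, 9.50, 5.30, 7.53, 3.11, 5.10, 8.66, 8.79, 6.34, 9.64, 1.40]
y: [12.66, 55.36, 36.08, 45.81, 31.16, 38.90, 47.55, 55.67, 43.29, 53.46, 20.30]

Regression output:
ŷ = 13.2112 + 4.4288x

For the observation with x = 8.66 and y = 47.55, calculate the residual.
Residual = -4.0146

The residual is the difference between the actual value and the predicted value:

Residual = y - ŷ

Step 1: Calculate predicted value
ŷ = 13.2112 + 4.4288 × 8.66
ŷ = 51.5646

Step 2: Calculate residual
Residual = 47.55 - 51.5646
Residual = -4.0146

Sign check: y < ŷ, so the point is below the line and the fit overestimates here.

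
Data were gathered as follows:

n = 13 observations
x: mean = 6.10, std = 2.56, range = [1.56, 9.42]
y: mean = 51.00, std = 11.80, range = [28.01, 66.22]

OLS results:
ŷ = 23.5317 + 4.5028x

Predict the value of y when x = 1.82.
ŷ = 31.7268

To predict y for x = 1.82, substitute into the regression equation:

ŷ = 23.5317 + 4.5028 × 1.82
ŷ = 23.5317 + 8.1951
ŷ = 31.7268

This is a point prediction; actual observations scatter around it by roughly the residual standard deviation.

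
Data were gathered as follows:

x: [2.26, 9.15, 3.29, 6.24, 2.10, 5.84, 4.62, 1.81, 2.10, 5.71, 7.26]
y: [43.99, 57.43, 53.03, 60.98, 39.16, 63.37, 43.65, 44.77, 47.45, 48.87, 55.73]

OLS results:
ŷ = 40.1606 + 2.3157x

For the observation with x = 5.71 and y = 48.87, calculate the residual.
Residual = -4.5132

The residual is the difference between the actual value and the predicted value:

Residual = y - ŷ

Step 1: Calculate predicted value
ŷ = 40.1606 + 2.3157 × 5.71
ŷ = 53.3832

Step 2: Calculate residual
Residual = 48.87 - 53.3832
Residual = -4.5132

Sign check: y < ŷ, so the point is below the line and the fit overestimates here.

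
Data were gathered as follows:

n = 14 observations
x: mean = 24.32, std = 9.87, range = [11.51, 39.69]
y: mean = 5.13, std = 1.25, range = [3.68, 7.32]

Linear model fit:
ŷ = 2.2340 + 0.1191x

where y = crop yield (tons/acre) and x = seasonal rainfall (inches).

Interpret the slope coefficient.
For each additional inch of rainfall, predicted crop yield increases by approximately 0.1191 tons/acre.

The slope β₁ = 0.1191 gives the rate at which the fitted crop yield changes with rainfall.

Interpretation:
- Rainfall up by 1 inch → predicted crop yield increases by 0.1191 tons/acre
- The effect is assumed constant over the observed range of x (linearity)

The intercept β₀ = 2.2340 is the predicted crop yield when rainfall = 0; since the smallest observed x is 11.51, this is an extrapolation and mainly anchors the line.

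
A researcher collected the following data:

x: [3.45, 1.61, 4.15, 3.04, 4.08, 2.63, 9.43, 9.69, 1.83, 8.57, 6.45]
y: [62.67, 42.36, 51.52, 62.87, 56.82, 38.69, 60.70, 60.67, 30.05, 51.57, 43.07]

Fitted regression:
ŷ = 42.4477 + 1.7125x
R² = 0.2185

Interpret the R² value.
The model explains 21.85% of the variance in y (R² = 0.2185), leaving 78.15% unexplained; the fit is weak.

The coefficient of determination R² is the fraction of the total variation in y that the fitted line accounts for.

Here R² = 0.2185:
- Explained: 21.85% of the variation in y
- Unexplained (residual): 100% − 21.85% = 78.15%
- Rule of thumb (below 0.3 weak; 0.3 to below 0.7 moderate; 0.7 and above strong) → weak

Equivalently, for simple linear regression R² = r², so |r| = √0.2185 ≈ 0.4674.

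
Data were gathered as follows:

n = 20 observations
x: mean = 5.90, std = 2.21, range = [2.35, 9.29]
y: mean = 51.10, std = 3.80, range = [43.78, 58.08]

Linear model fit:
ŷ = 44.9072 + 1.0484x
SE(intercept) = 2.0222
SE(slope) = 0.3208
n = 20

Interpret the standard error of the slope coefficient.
SE(slope) = 0.3208 measures the uncertainty in the estimated slope. The coefficient is estimated with moderate precision (SE/|β̂₁| = 30.6%).

SE(β̂₁) = s / √Sxx, where s is the residual standard deviation and Sxx = Σ(x − x̄)². It is the yardstick for how far β̂₁ = 1.0484 could plausibly be from the true slope.

Relative precision:
- SE / |β̂₁| = 0.3208 / 1.0484 = 30.6%
- Rule of thumb (under 20%: precise; 20% to under 50%: moderately precise; 50% or more: imprecise) → moderately precise

Rough 95% range (±2 SE): 1.0484 ± 0.6416 → (0.4068, 1.6900).

What drives SE(β̂₁): wider spread of x values → smaller SE; larger n (here n = 20) → smaller SE; more residual scatter → larger SE.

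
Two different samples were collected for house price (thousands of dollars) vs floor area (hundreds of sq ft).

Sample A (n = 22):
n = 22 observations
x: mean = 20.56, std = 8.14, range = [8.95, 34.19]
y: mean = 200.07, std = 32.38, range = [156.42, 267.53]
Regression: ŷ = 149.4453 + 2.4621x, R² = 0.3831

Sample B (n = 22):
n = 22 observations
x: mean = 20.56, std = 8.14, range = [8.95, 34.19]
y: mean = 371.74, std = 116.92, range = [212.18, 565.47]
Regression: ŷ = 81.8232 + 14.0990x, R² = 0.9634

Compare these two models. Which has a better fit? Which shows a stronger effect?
Model B has the better fit (R² = 0.9634 vs 0.3831). Model B shows the stronger effect (|β₁| = 14.0990 vs 2.4621).

Model Comparison:

Which explains more variance? (R²)
- Model A: R² = 0.3831 → 38.31% of variance in house price explained
- Model B: R² = 0.9634 → 96.34% of variance in house price explained
- 0.9634 > 0.3831 → Model B has the better fit

Strength of effect — compare |β₁|:
- Model A: β₁ = 2.4621 → predicted house price rises 2.4621 thousand dollars per additional hundred sq ft of floor area
- Model B: β₁ = 14.0990 → predicted house price rises 14.0990 thousand dollars per additional hundred sq ft of floor area
- |2.4621| < |14.0990| → Model B shows the stronger marginal effect

Note: A better fit (higher R²) doesn't necessarily mean a more important relationship.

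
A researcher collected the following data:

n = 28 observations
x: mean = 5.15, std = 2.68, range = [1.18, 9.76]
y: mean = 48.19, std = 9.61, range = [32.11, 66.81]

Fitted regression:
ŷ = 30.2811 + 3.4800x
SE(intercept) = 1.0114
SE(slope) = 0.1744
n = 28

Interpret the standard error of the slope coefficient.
SE(slope) = 0.1744 measures the uncertainty in the estimated slope. The coefficient is estimated precisely (SE/|β̂₁| = 5.0%).

SE(β̂₁) = 0.1744 says: if we drew many samples of n = 28 from the same population and refit each time, the fitted slopes would scatter with a standard deviation of roughly 0.1744 around the true β₁.

Relative precision:
- SE / |β̂₁| = 0.1744 / 3.4800 = 5.0%
- Rule of thumb (under 20%: precise; 20% to under 50%: moderately precise; 50% or more: imprecise) → precise

Rough 95% range (±2 SE): 3.4800 ± 0.3488 → (3.1312, 3.8288).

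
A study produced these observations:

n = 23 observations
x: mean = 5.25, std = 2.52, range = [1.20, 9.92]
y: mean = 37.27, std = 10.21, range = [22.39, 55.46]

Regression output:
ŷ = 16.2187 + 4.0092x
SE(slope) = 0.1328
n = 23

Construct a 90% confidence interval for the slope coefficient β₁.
The 90% CI for β₁ is (3.7807, 4.2377)

Confidence interval for the slope:

The 90% CI for β₁ is: β̂₁ ± t*(α/2, n-2) × SE(β̂₁)

Step 1: Find critical t-value
- Confidence level = 0.9
- Degrees of freedom = n - 2 = 23 - 2 = 21
- t*(α/2, 21) = 1.7207

Step 2: Calculate margin of error
Margin = 1.7207 × 0.1328 = 0.2285

Step 3: Construct interval
CI = 4.0092 ± 0.2285
CI = (3.7807, 4.2377)

Interpretation: We are 90% confident that the true slope β₁ lies between 3.7807 and 4.2377.
The interval does not include 0, suggesting a significant linear relationship.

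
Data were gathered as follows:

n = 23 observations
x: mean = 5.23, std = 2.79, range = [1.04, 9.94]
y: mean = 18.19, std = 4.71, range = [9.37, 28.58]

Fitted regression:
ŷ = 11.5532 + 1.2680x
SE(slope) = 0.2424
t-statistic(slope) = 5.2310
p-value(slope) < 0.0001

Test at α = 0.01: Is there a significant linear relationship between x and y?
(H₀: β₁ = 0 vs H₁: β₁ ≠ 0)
Reject H₀: p-value < 0.0001 < α = 0.01. The linear relationship is significant at the 1% level.

Hypothesis test for the slope coefficient:

H₀: β₁ = 0 (no linear relationship)
H₁: β₁ ≠ 0 (linear relationship exists)

Test statistic: t = β̂₁ / SE(β̂₁) = 1.2680 / 0.2424 = 5.2310

With df = 21, the two-sided p-value for |t| = 5.2310 is <0.0001.

Decision rule: reject H₀ if p-value < α.
p-value < 0.0001 < α = 0.01 → reject H₀.

There is sufficient evidence at the 1% significance level to conclude that a linear relationship exists between x and y.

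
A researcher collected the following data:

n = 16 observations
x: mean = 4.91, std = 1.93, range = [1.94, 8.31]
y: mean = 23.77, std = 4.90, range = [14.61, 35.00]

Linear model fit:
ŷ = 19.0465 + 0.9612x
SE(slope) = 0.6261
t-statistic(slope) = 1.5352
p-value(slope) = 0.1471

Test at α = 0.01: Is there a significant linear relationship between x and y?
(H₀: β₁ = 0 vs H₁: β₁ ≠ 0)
p-value = 0.1471 ≥ α = 0.01, so we fail to reject H₀. The relationship is not significant.

Hypothesis test for the slope coefficient:

H₀: β₁ = 0 (no linear relationship)
H₁: β₁ ≠ 0 (linear relationship exists)

Test statistic: t = β̂₁ / SE(β̂₁) = 0.9612 / 0.6261 = 1.5352

p = 0.1471: how often a slope estimate this far from 0 (in SE units) would arise by chance if β₁ were truly 0.

Decision rule: reject H₀ if p-value < α.
p-value = 0.1471 ≥ α = 0.01 → fail to reject H₀.

Conclusion: the linear association between x and y is not significant at the 1% level.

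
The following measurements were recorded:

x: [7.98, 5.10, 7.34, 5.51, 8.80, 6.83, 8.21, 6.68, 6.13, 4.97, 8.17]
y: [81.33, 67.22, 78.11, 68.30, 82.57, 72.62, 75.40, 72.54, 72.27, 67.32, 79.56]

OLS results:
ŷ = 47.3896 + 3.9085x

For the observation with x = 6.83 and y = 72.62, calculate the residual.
Residual = -1.4647

The residual is the difference between the actual value and the predicted value:

Residual = y - ŷ

Step 1: Calculate predicted value
ŷ = 47.3896 + 3.9085 × 6.83
ŷ = 74.0847

Step 2: Calculate residual
Residual = 72.62 - 74.0847
Residual = -1.4647

The residual is negative, so the observed y = 72.62 sits below the regression line (the line overestimates it by 1.4647).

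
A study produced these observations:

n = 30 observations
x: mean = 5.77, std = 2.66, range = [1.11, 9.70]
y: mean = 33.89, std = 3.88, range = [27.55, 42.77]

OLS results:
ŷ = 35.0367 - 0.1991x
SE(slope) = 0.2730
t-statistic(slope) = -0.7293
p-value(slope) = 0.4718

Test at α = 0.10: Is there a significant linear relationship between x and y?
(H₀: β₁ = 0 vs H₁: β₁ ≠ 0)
p-value = 0.4718 ≥ α = 0.10, so we fail to reject H₀. The relationship is not significant.

Hypothesis test for the slope coefficient:

H₀: β₁ = 0 (no linear relationship)
H₁: β₁ ≠ 0 (linear relationship exists)

Test statistic: t = β̂₁ / SE(β̂₁) = -0.1991 / 0.2730 = -0.7293

The p-value (0.4718) is the probability, under H₀, of a t-statistic at least as extreme as |t| = 0.7293 (two-sided, df = n − 2 = 28).

Decision rule: reject H₀ if p-value < α.
p-value = 0.4718 ≥ α = 0.10 → fail to reject H₀.

Conclusion: the linear association between x and y is not significant at the 10% level.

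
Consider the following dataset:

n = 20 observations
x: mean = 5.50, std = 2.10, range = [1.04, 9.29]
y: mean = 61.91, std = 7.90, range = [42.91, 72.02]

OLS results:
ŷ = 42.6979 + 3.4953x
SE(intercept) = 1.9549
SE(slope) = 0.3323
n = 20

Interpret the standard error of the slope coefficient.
SE(slope) = 0.3323 measures the uncertainty in the estimated slope. The coefficient is estimated precisely (SE/|β̂₁| = 9.5%).

SE(β̂₁) = 0.3323 says: if we drew many samples of n = 20 from the same population and refit each time, the fitted slopes would scatter with a standard deviation of roughly 0.3323 around the true β₁.

Relative precision:
- SE / |β̂₁| = 0.3323 / 3.4953 = 9.5%
- Rule of thumb (under 20%: precise; 20% to under 50%: moderately precise; 50% or more: imprecise) → precise

Link to interval estimation: a confidence interval for β₁ is β̂₁ ± t* × 0.3323, so SE sets the half-width per unit of t*.

What drives SE(β̂₁): more residual scatter → larger SE; wider spread of x values → smaller SE; larger n (here n = 20) → smaller SE.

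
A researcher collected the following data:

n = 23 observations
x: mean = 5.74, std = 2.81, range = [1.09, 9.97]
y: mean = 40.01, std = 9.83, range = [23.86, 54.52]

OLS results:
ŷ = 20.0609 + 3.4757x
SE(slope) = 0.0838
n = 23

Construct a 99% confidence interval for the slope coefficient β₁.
The 99% CI for β₁ is (3.2384, 3.7130)

Confidence interval for the slope:

The 99% CI for β₁ is: β̂₁ ± t*(α/2, n-2) × SE(β̂₁)

Step 1: Find critical t-value
- Confidence level = 0.99
- Degrees of freedom = n - 2 = 23 - 2 = 21
- t*(α/2, 21) = 2.8314

Step 2: Calculate margin of error
Margin = 2.8314 × 0.0838 = 0.2373

Step 3: Construct interval
CI = 3.4757 ± 0.2373
CI = (3.2384, 3.7130)

Interpretation: intervals built this way capture the true β₁ in 99% of repeated samples; here the plausible range for the per-unit effect of x on y is 3.2384 to 3.7130.
Both endpoints are positive, so the data support a genuinely positive slope at this confidence level.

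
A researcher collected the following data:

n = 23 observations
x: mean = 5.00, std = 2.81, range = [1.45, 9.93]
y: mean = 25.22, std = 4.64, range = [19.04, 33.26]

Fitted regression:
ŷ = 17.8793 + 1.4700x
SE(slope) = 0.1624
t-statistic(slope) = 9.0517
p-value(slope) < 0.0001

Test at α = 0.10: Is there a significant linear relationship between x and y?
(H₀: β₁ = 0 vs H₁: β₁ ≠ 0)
Since p-value < 0.0001 < α = 0.10, reject H₀ — the slope is significantly different from 0.

Hypothesis test for the slope coefficient:

H₀: β₁ = 0 (no linear relationship)
H₁: β₁ ≠ 0 (linear relationship exists)

Test statistic: t = β̂₁ / SE(β̂₁) = 1.4700 / 0.1624 = 9.0517

With df = 21, the two-sided p-value for |t| = 9.0517 is <0.0001.

Decision rule: reject H₀ if p-value < α.
p-value < 0.0001 < α = 0.10 → reject H₀.

At α = 0.10 the data do provide convincing evidence of a nonzero slope.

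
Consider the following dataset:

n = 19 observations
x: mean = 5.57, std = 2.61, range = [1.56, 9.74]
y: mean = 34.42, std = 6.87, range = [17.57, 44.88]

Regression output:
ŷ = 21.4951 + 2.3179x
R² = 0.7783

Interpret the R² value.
R² = 0.7783 means 77.83% of the variation in y is explained by the linear relationship with x. This indicates a strong fit.

The coefficient of determination R² is the fraction of the total variation in y that the fitted line accounts for.

Here R² = 0.7783:
- Explained: 77.83% of the variation in y
- Unexplained (residual): 100% − 77.83% = 22.17%
- Rule of thumb (below 0.3 weak; 0.3 to below 0.7 moderate; 0.7 and above strong) → strong

Note: R² says nothing about causation, and a high R² does not by itself mean the linear form is appropriate — check the residuals.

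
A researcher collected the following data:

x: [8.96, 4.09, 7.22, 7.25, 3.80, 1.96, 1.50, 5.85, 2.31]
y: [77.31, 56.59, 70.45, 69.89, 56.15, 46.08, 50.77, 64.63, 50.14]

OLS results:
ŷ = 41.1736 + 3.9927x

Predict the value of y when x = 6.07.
ŷ = 65.4093

x = 6.07 lies inside the observed range [1.50, 8.96], so the fitted equation applies directly:

ŷ = 41.1736 + 3.9927 × 6.07
ŷ = 41.1736 + 24.2357
ŷ = 65.4093

This is the fitted mean response at that x — an individual observation would come with a wider prediction interval.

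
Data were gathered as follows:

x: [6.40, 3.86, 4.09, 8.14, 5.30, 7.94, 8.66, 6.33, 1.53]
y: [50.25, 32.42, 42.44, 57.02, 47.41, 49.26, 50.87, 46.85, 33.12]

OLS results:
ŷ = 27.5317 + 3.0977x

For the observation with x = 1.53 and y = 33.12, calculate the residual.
Residual = 0.8488

The residual is the difference between the actual value and the predicted value:

Residual = y - ŷ

Step 1: Calculate predicted value
ŷ = 27.5317 + 3.0977 × 1.53
ŷ = 32.2712

Step 2: Calculate residual
Residual = 33.12 - 32.2712
Residual = 0.8488

Sign check: y > ŷ, so the point is above the line and the fit underestimates here.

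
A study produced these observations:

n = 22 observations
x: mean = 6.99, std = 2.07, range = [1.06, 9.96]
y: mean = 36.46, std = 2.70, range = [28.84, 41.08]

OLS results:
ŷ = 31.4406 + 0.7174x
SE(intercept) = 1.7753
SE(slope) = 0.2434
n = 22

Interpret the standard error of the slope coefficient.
The slope 0.7174 is pinned down to within about ±0.2434 (one SE) by these data — relative uncertainty 33.9%, i.e. moderately precise.

What SE measures:
- The standard error quantifies the sampling variability of the coefficient estimate
- It is the estimated standard deviation of β̂₁ across hypothetical repeated samples of the same size
- Smaller SE → more precise estimate

Relative precision:
- SE / |β̂₁| = 0.2434 / 0.7174 = 33.9%
- Rule of thumb (under 20%: precise; 20% to under 50%: moderately precise; 50% or more: imprecise) → moderately precise

Link to interval estimation: a confidence interval for β₁ is β̂₁ ± t* × 0.2434, so SE sets the half-width per unit of t*.

What drives SE(β̂₁): more residual scatter → larger SE; larger n (here n = 22) → smaller SE; wider spread of x values → smaller SE.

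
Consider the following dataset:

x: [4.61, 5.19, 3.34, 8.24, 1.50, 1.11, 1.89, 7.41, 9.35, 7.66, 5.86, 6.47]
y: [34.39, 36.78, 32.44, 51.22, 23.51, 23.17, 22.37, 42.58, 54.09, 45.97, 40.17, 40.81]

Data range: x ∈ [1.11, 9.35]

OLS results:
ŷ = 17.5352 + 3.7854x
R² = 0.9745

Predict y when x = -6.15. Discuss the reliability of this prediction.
ŷ = -5.7450 (extrapolation — x = -6.15 lies outside [1.11, 9.35], so reliability is low).

Prediction calculation:
ŷ = 17.5352 + 3.7854 × (-6.15)
ŷ = -5.7450

Reliability:
- Data range: x ∈ [1.11, 9.35]
- Prediction point: x = -6.15 is 7.26 units below the observed range → this is EXTRAPOLATION, not interpolation

Why that matters here:
- R² describes fit only over the sampled x values; it says nothing about behaviour beyond them
- Real relationships often flatten, saturate, or turn nonlinear at extremes

A defensible statement: 'if the linear trend continued to x = -6.15, y would be about -5.7450' — the premise is untested.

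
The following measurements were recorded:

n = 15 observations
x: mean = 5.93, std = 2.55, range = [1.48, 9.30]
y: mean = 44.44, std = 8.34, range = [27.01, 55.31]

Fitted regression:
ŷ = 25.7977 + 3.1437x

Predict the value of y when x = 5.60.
ŷ = 43.4024

x = 5.60 lies inside the observed range [1.48, 9.30], so the fitted equation applies directly:

ŷ = 25.7977 + 3.1437 × 5.60
ŷ = 25.7977 + 17.6047
ŷ = 43.4024

This is a point prediction; actual observations scatter around it by roughly the residual standard deviation.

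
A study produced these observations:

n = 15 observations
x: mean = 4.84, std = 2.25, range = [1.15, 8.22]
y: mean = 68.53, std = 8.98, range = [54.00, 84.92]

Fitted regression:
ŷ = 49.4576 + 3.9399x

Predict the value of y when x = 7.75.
ŷ = 79.9918

x = 7.75 lies inside the observed range [1.15, 8.22], so the fitted equation applies directly:

ŷ = 49.4576 + 3.9399 × 7.75
ŷ = 49.4576 + 30.5342
ŷ = 79.9918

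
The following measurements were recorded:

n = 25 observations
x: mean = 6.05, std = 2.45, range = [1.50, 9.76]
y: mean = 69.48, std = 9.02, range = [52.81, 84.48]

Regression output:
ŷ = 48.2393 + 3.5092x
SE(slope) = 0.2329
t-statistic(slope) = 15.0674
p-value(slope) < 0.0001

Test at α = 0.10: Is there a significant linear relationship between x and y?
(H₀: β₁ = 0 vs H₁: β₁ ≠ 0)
p-value < 0.0001 < α = 0.10, so we reject H₀. The relationship is significant.

Hypothesis test for the slope coefficient:

H₀: β₁ = 0 (no linear relationship)
H₁: β₁ ≠ 0 (linear relationship exists)

Test statistic: t = β̂₁ / SE(β̂₁) = 3.5092 / 0.2329 = 15.0674

p < 0.0001: how often a slope estimate this far from 0 (in SE units) would arise by chance if β₁ were truly 0.

Decision rule: reject H₀ if p-value < α.
p-value < 0.0001 < α = 0.10 → reject H₀.

Conclusion: the linear association between x and y is significant at the 10% level.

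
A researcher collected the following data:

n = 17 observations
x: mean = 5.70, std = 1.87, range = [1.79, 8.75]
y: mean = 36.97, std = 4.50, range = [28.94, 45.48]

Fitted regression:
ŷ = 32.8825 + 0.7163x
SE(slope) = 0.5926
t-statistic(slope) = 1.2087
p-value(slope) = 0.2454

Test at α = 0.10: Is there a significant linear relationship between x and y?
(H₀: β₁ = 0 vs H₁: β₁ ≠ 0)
p-value = 0.2454 ≥ α = 0.10, so we fail to reject H₀. The relationship is not significant.

Hypothesis test for the slope coefficient:

H₀: β₁ = 0 (no linear relationship)
H₁: β₁ ≠ 0 (linear relationship exists)

Test statistic: t = β̂₁ / SE(β̂₁) = 0.7163 / 0.5926 = 1.2087

The p-value (0.2454) is the probability, under H₀, of a t-statistic at least as extreme as |t| = 1.2087 (two-sided, df = n − 2 = 15).

Decision rule: reject H₀ if p-value < α.
p-value = 0.2454 ≥ α = 0.10 → fail to reject H₀.

Conclusion: the linear association between x and y is not significant at the 10% level.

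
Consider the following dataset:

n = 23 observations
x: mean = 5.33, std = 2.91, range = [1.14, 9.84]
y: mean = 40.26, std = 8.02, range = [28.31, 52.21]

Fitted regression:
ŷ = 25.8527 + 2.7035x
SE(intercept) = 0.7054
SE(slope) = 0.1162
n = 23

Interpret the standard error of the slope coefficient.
The slope 2.7035 is pinned down to within about ±0.1162 (one SE) by these data — relative uncertainty 4.3%, i.e. precise.

SE(β̂₁) = s / √Sxx, where s is the residual standard deviation and Sxx = Σ(x − x̄)². It is the yardstick for how far β̂₁ = 2.7035 could plausibly be from the true slope.

Relative precision:
- SE / |β̂₁| = 0.1162 / 2.7035 = 4.3%
- Rule of thumb (under 20%: precise; 20% to under 50%: moderately precise; 50% or more: imprecise) → precise

Rough 95% range (±2 SE): 2.7035 ± 0.2324 → (2.4711, 2.9359).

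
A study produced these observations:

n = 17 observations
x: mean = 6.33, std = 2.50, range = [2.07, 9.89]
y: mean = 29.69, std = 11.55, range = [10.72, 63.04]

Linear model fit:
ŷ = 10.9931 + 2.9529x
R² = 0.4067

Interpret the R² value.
R² = 0.4067 means 40.67% of the variation in y is explained by the linear relationship with x. This indicates a moderate fit.

The coefficient of determination R² is the fraction of the total variation in y that the fitted line accounts for.

Here R² = 0.4067:
- Explained: 40.67% of the variation in y
- Unexplained (residual): 100% − 40.67% = 59.33%
- Rule of thumb (below 0.3 weak; 0.3 to below 0.7 moderate; 0.7 and above strong) → moderate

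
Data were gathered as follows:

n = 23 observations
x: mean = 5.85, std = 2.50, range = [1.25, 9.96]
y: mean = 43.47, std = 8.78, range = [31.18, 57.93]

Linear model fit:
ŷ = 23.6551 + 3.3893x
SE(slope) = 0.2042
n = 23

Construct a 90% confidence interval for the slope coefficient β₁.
The 90% CI for β₁ is (3.0379, 3.7407)

Confidence interval for the slope:

The 90% CI for β₁ is: β̂₁ ± t*(α/2, n-2) × SE(β̂₁)

Step 1: Find critical t-value
- Confidence level = 0.9
- Degrees of freedom = n - 2 = 23 - 2 = 21
- t*(α/2, 21) = 1.7207

Step 2: Calculate margin of error
Margin = 1.7207 × 0.2042 = 0.3514

Step 3: Construct interval
CI = 3.3893 ± 0.3514
CI = (3.0379, 3.7407)

Interpretation: each one-unit increase in x is associated with a change in mean y of between 3.0379 and 3.7407, with 90% confidence.
Since 0 is outside the interval, a two-sided test at α = 0.10 would reject H₀: β₁ = 0.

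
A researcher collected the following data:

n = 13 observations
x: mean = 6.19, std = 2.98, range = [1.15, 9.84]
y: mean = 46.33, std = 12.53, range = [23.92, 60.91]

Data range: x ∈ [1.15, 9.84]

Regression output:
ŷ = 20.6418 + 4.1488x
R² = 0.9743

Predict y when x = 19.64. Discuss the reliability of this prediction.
ŷ = 102.1242 (extrapolation — x = 19.64 lies outside [1.15, 9.84], so reliability is low).

Prediction calculation:
ŷ = 20.6418 + 4.1488 × 19.64
ŷ = 102.1242

Reliability:
- Data range: x ∈ [1.15, 9.84]
- Prediction point: x = 19.64 is 9.80 units above the observed range → this is EXTRAPOLATION, not interpolation

Why that matters here:
- The standard error of prediction grows with (x − x̄)², and x = 19.64 is far from x̄ = 6.19
- There are no observations near this x to validate the fitted line there

Report the number if required, but flag clearly that it is an extrapolation.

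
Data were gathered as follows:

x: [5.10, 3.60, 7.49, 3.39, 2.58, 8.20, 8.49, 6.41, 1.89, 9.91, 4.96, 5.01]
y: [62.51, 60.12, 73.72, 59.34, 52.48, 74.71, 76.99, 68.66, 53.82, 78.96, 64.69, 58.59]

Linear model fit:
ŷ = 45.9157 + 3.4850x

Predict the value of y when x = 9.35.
ŷ = 78.5005

x = 9.35 lies inside the observed range [1.89, 9.91], so the fitted equation applies directly:

ŷ = 45.9157 + 3.4850 × 9.35
ŷ = 45.9157 + 32.5848
ŷ = 78.5005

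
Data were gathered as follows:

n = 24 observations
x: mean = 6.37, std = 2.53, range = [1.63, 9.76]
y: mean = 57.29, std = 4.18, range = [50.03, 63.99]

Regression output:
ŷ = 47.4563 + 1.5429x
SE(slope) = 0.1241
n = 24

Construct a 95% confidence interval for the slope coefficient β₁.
The 95% CI for β₁ is (1.2855, 1.8003)

Confidence interval for the slope:

The 95% CI for β₁ is: β̂₁ ± t*(α/2, n-2) × SE(β̂₁)

Step 1: Find critical t-value
- Confidence level = 0.95
- Degrees of freedom = n - 2 = 24 - 2 = 22
- t*(α/2, 22) = 2.0739

Step 2: Calculate margin of error
Margin = 2.0739 × 0.1241 = 0.2574

Step 3: Construct interval
CI = 1.5429 ± 0.2574
CI = (1.2855, 1.8003)

Interpretation: We are 95% confident that the true slope β₁ lies between 1.2855 and 1.8003.
The interval does not include 0, suggesting a significant linear relationship.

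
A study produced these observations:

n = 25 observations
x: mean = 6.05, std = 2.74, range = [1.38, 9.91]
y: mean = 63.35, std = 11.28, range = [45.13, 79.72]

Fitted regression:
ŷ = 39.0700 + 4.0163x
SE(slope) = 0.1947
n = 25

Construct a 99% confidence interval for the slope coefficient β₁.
The 99% CI for β₁ is (3.4697, 4.5629)

Confidence interval for the slope:

The 99% CI for β₁ is: β̂₁ ± t*(α/2, n-2) × SE(β̂₁)

Step 1: Find critical t-value
- Confidence level = 0.99
- Degrees of freedom = n - 2 = 25 - 2 = 23
- t*(α/2, 23) = 2.8073

Step 2: Calculate margin of error
Margin = 2.8073 × 0.1947 = 0.5466

Step 3: Construct interval
CI = 4.0163 ± 0.5466
CI = (3.4697, 4.5629)

Interpretation: We are 99% confident that the true slope β₁ lies between 3.4697 and 4.5629.
Since 0 is outside the interval, a two-sided test at α = 0.01 would reject H₀: β₁ = 0.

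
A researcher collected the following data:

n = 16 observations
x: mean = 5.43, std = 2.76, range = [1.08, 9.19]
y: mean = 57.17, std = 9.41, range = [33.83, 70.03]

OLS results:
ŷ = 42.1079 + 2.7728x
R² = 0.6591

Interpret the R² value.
About 65.91% of the variability in y is accounted for by the regression on x (R² = 0.6591) — a moderate linear fit.

The coefficient of determination R² is the fraction of the total variation in y that the fitted line accounts for.

Here R² = 0.6591:
- Explained: 65.91% of the variation in y
- Unexplained (residual): 100% − 65.91% = 34.09%
- Rule of thumb (below 0.3 weak; 0.3 to below 0.7 moderate; 0.7 and above strong) → moderate

Note: R² never decreases when predictors are added, so it should not be used alone to compare models of different size.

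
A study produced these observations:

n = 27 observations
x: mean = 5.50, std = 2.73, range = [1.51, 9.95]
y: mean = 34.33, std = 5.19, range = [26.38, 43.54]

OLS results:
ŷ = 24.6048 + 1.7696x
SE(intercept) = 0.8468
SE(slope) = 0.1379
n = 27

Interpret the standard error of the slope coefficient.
SE(slope) = 0.1379 measures the uncertainty in the estimated slope. The coefficient is estimated precisely (SE/|β̂₁| = 7.8%).

SE(β̂₁) = s / √Sxx, where s is the residual standard deviation and Sxx = Σ(x − x̄)². It is the yardstick for how far β̂₁ = 1.7696 could plausibly be from the true slope.

Relative precision:
- SE / |β̂₁| = 0.1379 / 1.7696 = 7.8%
- Rule of thumb (under 20%: precise; 20% to under 50%: moderately precise; 50% or more: imprecise) → precise

Link to interval estimation: a confidence interval for β₁ is β̂₁ ± t* × 0.1379, so SE sets the half-width per unit of t*.

What drives SE(β̂₁): more residual scatter → larger SE; wider spread of x values → smaller SE; larger n (here n = 27) → smaller SE.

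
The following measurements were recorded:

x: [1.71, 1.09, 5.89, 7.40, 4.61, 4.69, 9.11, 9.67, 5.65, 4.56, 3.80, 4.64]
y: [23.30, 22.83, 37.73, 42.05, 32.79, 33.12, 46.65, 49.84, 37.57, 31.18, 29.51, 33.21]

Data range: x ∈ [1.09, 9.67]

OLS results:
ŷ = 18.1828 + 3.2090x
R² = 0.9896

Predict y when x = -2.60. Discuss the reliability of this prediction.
The equation gives ŷ = 9.8394; however x = -2.60 is 3.69 units below the observed range, so this extrapolated value should not be trusted.

Prediction calculation:
ŷ = 18.1828 + 3.2090 × (-2.60)
ŷ = 9.8394

Reliability:
- Data range: x ∈ [1.09, 9.67]
- Prediction point: x = -2.60 is 3.69 units below the observed range → this is EXTRAPOLATION, not interpolation

Why that matters here:
- There are no observations near this x to validate the fitted line there
- Real relationships often flatten, saturate, or turn nonlinear at extremes

Report the number if required, but flag clearly that it is an extrapolation.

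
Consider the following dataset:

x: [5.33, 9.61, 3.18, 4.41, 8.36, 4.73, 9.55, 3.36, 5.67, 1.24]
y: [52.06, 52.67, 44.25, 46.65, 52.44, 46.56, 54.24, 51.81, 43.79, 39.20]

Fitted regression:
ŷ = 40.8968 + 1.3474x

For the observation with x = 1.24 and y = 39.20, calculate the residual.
Residual = -3.3676

The residual is the difference between the actual value and the predicted value:

Residual = y - ŷ

Step 1: Calculate predicted value
ŷ = 40.8968 + 1.3474 × 1.24
ŷ = 42.5676

Step 2: Calculate residual
Residual = 39.20 - 42.5676
Residual = -3.3676

The residual is negative, so the observed y = 39.20 sits below the regression line (the line overestimates it by 3.3676).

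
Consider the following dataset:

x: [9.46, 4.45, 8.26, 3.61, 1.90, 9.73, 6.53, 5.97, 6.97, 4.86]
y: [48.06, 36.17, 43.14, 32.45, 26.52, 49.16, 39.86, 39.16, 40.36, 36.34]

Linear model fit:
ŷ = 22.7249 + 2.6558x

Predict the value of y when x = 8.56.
ŷ = 45.4585

To predict y for x = 8.56, substitute into the regression equation:

ŷ = 22.7249 + 2.6558 × 8.56
ŷ = 22.7249 + 22.7336
ŷ = 45.4585

This is a point prediction; actual observations scatter around it by roughly the residual standard deviation.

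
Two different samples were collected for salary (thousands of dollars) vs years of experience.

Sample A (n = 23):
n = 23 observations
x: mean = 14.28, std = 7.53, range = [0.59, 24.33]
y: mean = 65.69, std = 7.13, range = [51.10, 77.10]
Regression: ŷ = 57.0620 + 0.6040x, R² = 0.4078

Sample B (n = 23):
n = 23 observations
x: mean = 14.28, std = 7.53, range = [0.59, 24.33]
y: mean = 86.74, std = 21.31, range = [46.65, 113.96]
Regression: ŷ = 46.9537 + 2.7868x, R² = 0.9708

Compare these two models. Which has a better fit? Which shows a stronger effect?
Model B has the better fit (R² = 0.9708 vs 0.4078). Model B shows the stronger effect (|β₁| = 2.7868 vs 0.6040).

Model Comparison:

Fit — compare R²:
- Model A: R² = 0.4078 → 40.78% of variance in salary explained
- Model B: R² = 0.9708 → 97.08% of variance in salary explained
- 0.9708 > 0.4078 → Model B has the better fit

Effect size (slope magnitude):
- Model A: β₁ = 0.6040 → predicted salary rises 0.6040 thousand dollars per additional year of experience
- Model B: β₁ = 2.7868 → predicted salary rises 2.7868 thousand dollars per additional year of experience
- |0.6040| < |2.7868| → Model B shows the stronger marginal effect

Note: The two samples could reflect different populations, time periods, or measurement quality.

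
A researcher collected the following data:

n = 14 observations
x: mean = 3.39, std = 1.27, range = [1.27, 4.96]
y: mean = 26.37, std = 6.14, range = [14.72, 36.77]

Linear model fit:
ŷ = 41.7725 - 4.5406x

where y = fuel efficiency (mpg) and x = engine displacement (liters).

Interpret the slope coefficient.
For each additional liter of engine displacement, predicted fuel efficiency decreases by approximately 4.5406 mpg.

The slope β₁ = -4.5406 gives the rate at which the fitted fuel efficiency changes with engine displacement.

Interpretation:
- Engine displacement up by 1 liter → predicted fuel efficiency decreases by 4.5406 mpg
- The effect is assumed constant over the observed range of x (linearity)
- The sign (−) gives the direction; the magnitude 4.5406 gives the size of the effect per liter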